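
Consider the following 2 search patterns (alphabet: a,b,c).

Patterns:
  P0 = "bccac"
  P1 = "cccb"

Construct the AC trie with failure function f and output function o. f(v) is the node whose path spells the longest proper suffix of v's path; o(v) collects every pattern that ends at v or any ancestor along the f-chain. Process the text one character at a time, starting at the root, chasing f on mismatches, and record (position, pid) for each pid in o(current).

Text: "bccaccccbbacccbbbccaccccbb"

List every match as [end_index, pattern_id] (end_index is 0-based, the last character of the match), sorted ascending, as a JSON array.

Construct AC machine:
Trie nodes:
  n0 'ε': b→1 c→6
  n1 'b': c→2
  n2 'bc': c→3
  n3 'bcc': a→4
  n4 'bcca': c→5
  n5 'bccac': ·  ←P0
  n6 'c': c→7
  n7 'cc': c→8
  n8 'ccc': b→9
  n9 'cccb': ·  ←P1

BFS fail/out derivation:
  n1('b'): parent n0 fail=0; on 'b' 0 → fail=0;  out ∅∪∅=∅
  n6('c'): parent n0 fail=0; on 'c' 0 → fail=0;  out ∅∪∅=∅
  n2('bc'): parent n1 fail=0; on 'c' 0 → fail=6;  out ∅∪∅=∅
  n7('cc'): parent n6 fail=0; on 'c' 0 → fail=6;  out ∅∪∅=∅
  n3('bcc'): parent n2 fail=6; on 'c' 6 → fail=7;  out ∅∪∅=∅
  n8('ccc'): parent n7 fail=6; on 'c' 6 → fail=7;  out ∅∪∅=∅
  n4('bcca'): parent n3 fail=7; on 'a' 7→6→0 → fail=0;  out ∅∪∅=∅
  n9('cccb'): parent n8 fail=7; on 'b' 7→6→0 → fail=1;  out {1}∪∅={1}
  n5('bccac'): parent n4 fail=0; on 'c' 0 → fail=6;  out {0}∪∅={0}

Scan:
i=0 'b': node 0→1
i=1 'c': node 1→2
i=2 'c': node 2→3
i=3 'a': node 3→4
i=4 'c': node 4→5  emit P0@[0:4]
i=5 'c': node 5→7 ·f
i=6 'c': node 7→8
i=7 'c': node 8→8 ·f
i=8 'b': node 8→9  emit P1@[5:8]
i=9 'b': node 9→1 ·f
i=10 'a': node 1→0 ·f
i=11 'c': node 0→6
i=12 'c': node 6→7
i=13 'c': node 7→8
i=14 'b': node 8→9  emit P1@[11:14]
i=15 'b': node 9→1 ·f
i=16 'b': node 1→1 ·f
i=17 'c': node 1→2
i=18 'c': node 2→3
i=19 'a': node 3→4
i=20 'c': node 4→5  emit P0@[16:20]
i=21 'c': node 5→7 ·f
i=22 'c': node 7→8
i=23 'c': node 8→8 ·f
i=24 'b': node 8→9  emit P1@[21:24]
i=25 'b': node 9→1 ·f

Matches: [[4,0],[8,1],[14,1],[20,0],[24,1]]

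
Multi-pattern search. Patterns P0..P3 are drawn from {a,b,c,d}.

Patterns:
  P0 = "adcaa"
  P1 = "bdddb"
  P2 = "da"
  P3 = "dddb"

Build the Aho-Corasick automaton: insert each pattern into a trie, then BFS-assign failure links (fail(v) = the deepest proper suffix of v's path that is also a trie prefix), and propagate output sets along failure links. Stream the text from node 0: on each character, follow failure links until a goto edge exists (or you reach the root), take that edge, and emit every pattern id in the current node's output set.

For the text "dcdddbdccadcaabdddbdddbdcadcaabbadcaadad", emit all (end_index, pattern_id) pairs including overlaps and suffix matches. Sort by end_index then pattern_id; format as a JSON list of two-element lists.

Build:
Trie (insert patterns):
  0='ε' goto a→1 b→6 d→11
  1='a' goto d→2
  2='ad' goto c→3
  3='adc' goto a→4
  4='adca' goto a→5
  5='adcaa' goto ·  ←P0
  6='b' goto d→7
  7='bd' goto d→8
  8='bdd' goto d→9
  9='bddd' goto b→10
  10='bdddb' goto ·  ←P1
  11='d' goto a→12 d→13
  12='da' goto ·  ←P2
  13='dd' goto d→14
  14='ddd' goto b→15
  15='dddb' goto ·  ←P3

BFS fail/out derivation:
  n1('a'): parent n0 fail=0; on 'a' 0 → fail=0;  out ∅∪∅=∅
  n6('b'): parent n0 fail=0; on 'b' 0 → fail=0;  out ∅∪∅=∅
  n11('d'): parent n0 fail=0; on 'd' 0 → fail=0;  out ∅∪∅=∅
  n2('ad'): parent n1 fail=0; on 'd' 0 → fail=11;  out ∅∪∅=∅
  n7('bd'): parent n6 fail=0; on 'd' 0 → fail=11;  out ∅∪∅=∅
  n12('da'): parent n11 fail=0; on 'a' 0 → fail=1;  out {2}∪∅={2}
  n13('dd'): parent n11 fail=0; on 'd' 0 → fail=11;  out ∅∪∅=∅
  n3('adc'): parent n2 fail=11; on 'c' 11→0 → fail=0;  out ∅∪∅=∅
  n8('bdd'): parent n7 fail=11; on 'd' 11 → fail=13;  out ∅∪∅=∅
  n14('ddd'): parent n13 fail=11; on 'd' 11 → fail=13;  out ∅∪∅=∅
  n4('adca'): parent n3 fail=0; on 'a' 0 → fail=1;  out ∅∪∅=∅
  n9('bddd'): parent n8 fail=13; on 'd' 13 → fail=14;  out ∅∪∅=∅
  n15('dddb'): parent n14 fail=13; on 'b' 13→11→0 → fail=6;  out {3}∪∅={3}
  n5('adcaa'): parent n4 fail=1; on 'a' 1→0 → fail=1;  out {0}∪∅={0}
  n10('bdddb'): parent n9 fail=14; on 'b' 14 → fail=15;  out {1}∪{3}={1,3}

Text stream:
i=0 'd': node 0→11
i=1 'c': node 11→0 ·f
i=2 'd': node 0→11
i=3 'd': node 11→13
i=4 'd': node 13→14
i=5 'b': node 14→15  → match P3@[2:5]
i=6 'd': node 15→7 ·f
i=7 'c': node 7→0 ·f
i=8 'c': node 0→0
i=9 'a': node 0→1
i=10 'd': node 1→2
i=11 'c': node 2→3
i=12 'a': node 3→4
i=13 'a': node 4→5  → match P0@[9:13]
i=14 'b': node 5→6 ·f
i=15 'd': node 6→7
i=16 'd': node 7→8
i=17 'd': node 8→9
i=18 'b': node 9→10  → match P1@[14:18],P3@[15:18]
i=19 'd': node 10→7 ·f
i=20 'd': node 7→8
i=21 'd': node 8→9
i=22 'b': node 9→10  → match P1@[18:22],P3@[19:22]
i=23 'd': node 10→7 ·f
i=24 'c': node 7→0 ·f
i=25 'a': node 0→1
i=26 'd': node 1→2
i=27 'c': node 2→3
i=28 'a': node 3→4
i=29 'a': node 4→5  → match P0@[25:29]
i=30 'b': node 5→6 ·f
i=31 'b': node 6→6 ·f
i=32 'a': node 6→1 ·f
i=33 'd': node 1→2
i=34 'c': node 2→3
i=35 'a': node 3→4
i=36 'a': node 4→5  → match P0@[32:36]
i=37 'd': node 5→2 ·f
i=38 'a': node 2→12 ·f  → match P2@[37:38]
i=39 'd': node 12→2 ·f

Result: [[5,3],[13,0],[18,1],[18,3],[22,1],[22,3],[29,0],[36,0],[38,2]]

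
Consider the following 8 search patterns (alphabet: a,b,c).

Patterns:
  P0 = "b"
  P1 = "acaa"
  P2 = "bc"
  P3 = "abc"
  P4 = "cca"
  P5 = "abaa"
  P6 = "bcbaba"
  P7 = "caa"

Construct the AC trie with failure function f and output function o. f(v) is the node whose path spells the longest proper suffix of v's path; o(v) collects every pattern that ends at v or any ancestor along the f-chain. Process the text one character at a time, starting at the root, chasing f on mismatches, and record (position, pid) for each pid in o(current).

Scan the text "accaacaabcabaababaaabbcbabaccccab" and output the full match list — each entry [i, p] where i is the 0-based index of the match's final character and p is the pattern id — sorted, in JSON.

Build:
Trie nodes:
  0='ε' goto a→2 b→1 c→9
  1='b' goto c→6  ←P0
  2='a' goto b→7 c→3
  3='ac' goto a→4
  4='aca' goto a→5
  5='acaa' goto ·  ←P1
  6='bc' goto b→14  ←P2
  7='ab' goto a→12 c→8
  8='abc' goto ·  ←P3
  9='c' goto a→18 c→10
  10='cc' goto a→11
  11='cca' goto ·  ←P4
  12='aba' goto a→13
  13='abaa' goto ·  ←P5
  14='bcb' goto a→15
  15='bcba' goto b→16
  16='bcbab' goto a→17
  17='bcbaba' goto ·  ←P6
  18='ca' goto a→19
  19='caa' goto ·  ←P7

Failure links (BFS by depth):
  n1('b'): parent n0 fail=0; on 'b' 0 → fail=0;  out {0}∪∅={0}
  n2('a'): parent n0 fail=0; on 'a' 0 → fail=0;  out ∅∪∅=∅
  n9('c'): parent n0 fail=0; on 'c' 0 → fail=0;  out ∅∪∅=∅
  n3('ac'): parent n2 fail=0; on 'c' 0 → fail=9;  out ∅∪∅=∅
  n6('bc'): parent n1 fail=0; on 'c' 0 → fail=9;  out {2}∪∅={2}
  n7('ab'): parent n2 fail=0; on 'b' 0 → fail=1;  out ∅∪{0}={0}
  n10('cc'): parent n9 fail=0; on 'c' 0 → fail=9;  out ∅∪∅=∅
  n18('ca'): parent n9 fail=0; on 'a' 0 → fail=2;  out ∅∪∅=∅
  n4('aca'): parent n3 fail=9; on 'a' 9 → fail=18;  out ∅∪∅=∅
  n8('abc'): parent n7 fail=1; on 'c' 1 → fail=6;  out {3}∪{2}={2,3}
  n11('cca'): parent n10 fail=9; on 'a' 9 → fail=18;  out {4}∪∅={4}
  n12('aba'): parent n7 fail=1; on 'a' 1→0 → fail=2;  out ∅∪∅=∅
  n14('bcb'): parent n6 fail=9; on 'b' 9→0 → fail=1;  out ∅∪{0}={0}
  n19('caa'): parent n18 fail=2; on 'a' 2→0 → fail=2;  out {7}∪∅={7}
  n5('acaa'): parent n4 fail=18; on 'a' 18 → fail=19;  out {1}∪{7}={1,7}
  n13('abaa'): parent n12 fail=2; on 'a' 2→0 → fail=2;  out {5}∪∅={5}
  n15('bcba'): parent n14 fail=1; on 'a' 1→0 → fail=2;  out ∅∪∅=∅
  n16('bcbab'): parent n15 fail=2; on 'b' 2 → fail=7;  out ∅∪{0}={0}
  n17('bcbaba'): parent n16 fail=7; on 'a' 7 → fail=12;  out {6}∪∅={6}

Text stream:
i=0 'a': node 0→2
i=1 'c': node 2→3
i=2 'c': node 3→10 ·f
i=3 'a': node 10→11  → match P4@[1:3]
i=4 'a': node 11→19 ·f  → match P7@[2:4]
i=5 'c': node 19→3 ·f
i=6 'a': node 3→4
i=7 'a': node 4→5  → match P1@[4:7],P7@[5:7]
i=8 'b': node 5→7 ·f  → match P0@[8:8]
i=9 'c': node 7→8  → match P2@[8:9],P3@[7:9]
i=10 'a': node 8→18 ·f
i=11 'b': node 18→7 ·f  → match P0@[11:11]
i=12 'a': node 7→12
i=13 'a': node 12→13  → match P5@[10:13]
i=14 'b': node 13→7 ·f  → match P0@[14:14]
i=15 'a': node 7→12
i=16 'b': node 12→7 ·f  → match P0@[16:16]
i=17 'a': node 7→12
i=18 'a': node 12→13  → match P5@[15:18]
i=19 'a': node 13→2 ·f
i=20 'b': node 2→7  → match P0@[20:20]
i=21 'b': node 7→1 ·f  → match P0@[21:21]
i=22 'c': node 1→6  → match P2@[21:22]
i=23 'b': node 6→14  → match P0@[23:23]
i=24 'a': node 14→15
i=25 'b': node 15→16  → match P0@[25:25]
i=26 'a': node 16→17  → match P6@[21:26]
i=27 'c': node 17→3 ·f
i=28 'c': node 3→10 ·f
i=29 'c': node 10→10 ·f
i=30 'c': node 10→10 ·f
i=31 'a': node 10→11  → match P4@[29:31]
i=32 'b': node 11→7 ·f  → match P0@[32:32]

Matches: [[3,4],[4,7],[7,1],[7,7],[8,0],[9,2],[9,3],[11,0],[13,5],[14,0],[16,0],[18,5],[20,0],[21,0],[22,2],[23,0],[25,0],[26,6],[31,4],[32,0]]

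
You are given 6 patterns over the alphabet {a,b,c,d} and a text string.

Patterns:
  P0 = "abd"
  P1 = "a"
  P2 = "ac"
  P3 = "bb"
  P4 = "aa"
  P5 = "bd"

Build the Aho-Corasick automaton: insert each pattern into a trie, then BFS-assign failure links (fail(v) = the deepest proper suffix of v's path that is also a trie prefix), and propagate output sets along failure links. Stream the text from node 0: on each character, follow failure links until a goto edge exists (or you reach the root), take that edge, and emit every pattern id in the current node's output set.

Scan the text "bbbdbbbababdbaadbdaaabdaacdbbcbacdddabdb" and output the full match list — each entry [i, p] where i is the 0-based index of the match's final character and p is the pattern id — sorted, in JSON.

Build:
Trie (insert patterns):
  n0 'ε': a→1 b→5
  n1 'a': a→7 b→2 c→4  ←P1
  n2 'ab': d→3
  n3 'abd': ·  ←P0
  n4 'ac': ·  ←P2
  n5 'b': b→6 d→8
  n6 'bb': ·  ←P3
  n7 'aa': ·  ←P4
  n8 'bd': ·  ←P5

Failure links (BFS by depth):
  fail(1) 'a': from fail(0)=0 chase 'a': 0 ⇒ 0;  out={1}∪out(0)={1}
  fail(5) 'b': from fail(0)=0 chase 'b': 0 ⇒ 0;  out=∅∪out(0)=∅
  fail(2) 'ab': from fail(1)=0 chase 'b': 0 ⇒ 5;  out=∅∪out(5)=∅
  fail(4) 'ac': from fail(1)=0 chase 'c': 0 ⇒ 0;  out={2}∪out(0)={2}
  fail(6) 'bb': from fail(5)=0 chase 'b': 0 ⇒ 5;  out={3}∪out(5)={3}
  fail(7) 'aa': from fail(1)=0 chase 'a': 0 ⇒ 1;  out={4}∪out(1)={1,4}
  fail(8) 'bd': from fail(5)=0 chase 'd': 0 ⇒ 0;  out={5}∪out(0)={5}
  fail(3) 'abd': from fail(2)=5 chase 'd': 5 ⇒ 8;  out={0}∪out(8)={0,5}

Scan:
pos 0 'b': at 5
pos 1 'b': at 6  emit P3@[0:1]
pos 2 'b': at 6 (fail-walked)  emit P3@[1:2]
pos 3 'd': at 8 (fail-walked)  emit P5@[2:3]
pos 4 'b': at 5 (fail-walked)
pos 5 'b': at 6  emit P3@[4:5]
pos 6 'b': at 6 (fail-walked)  emit P3@[5:6]
pos 7 'a': at 1 (fail-walked)  emit P1@[7:7]
pos 8 'b': at 2
pos 9 'a': at 1 (fail-walked)  emit P1@[9:9]
pos 10 'b': at 2
pos 11 'd': at 3  emit P0@[9:11],P5@[10:11]
pos 12 'b': at 5 (fail-walked)
pos 13 'a': at 1 (fail-walked)  emit P1@[13:13]
pos 14 'a': at 7  emit P1@[14:14],P4@[13:14]
pos 15 'd': at 0 (fail-walked)
pos 16 'b': at 5
pos 17 'd': at 8  emit P5@[16:17]
pos 18 'a': at 1 (fail-walked)  emit P1@[18:18]
pos 19 'a': at 7  emit P1@[19:19],P4@[18:19]
pos 20 'a': at 7 (fail-walked)  emit P1@[20:20],P4@[19:20]
pos 21 'b': at 2 (fail-walked)
pos 22 'd': at 3  emit P0@[20:22],P5@[21:22]
pos 23 'a': at 1 (fail-walked)  emit P1@[23:23]
pos 24 'a': at 7  emit P1@[24:24],P4@[23:24]
pos 25 'c': at 4 (fail-walked)  emit P2@[24:25]
pos 26 'd': at 0 (fail-walked)
pos 27 'b': at 5
pos 28 'b': at 6  emit P3@[27:28]
pos 29 'c': at 0 (fail-walked)
pos 30 'b': at 5
pos 31 'a': at 1 (fail-walked)  emit P1@[31:31]
pos 32 'c': at 4  emit P2@[31:32]
pos 33 'd': at 0 (fail-walked)
pos 34 'd': at 0
pos 35 'd': at 0
pos 36 'a': at 1  emit P1@[36:36]
pos 37 'b': at 2
pos 38 'd': at 3  emit P0@[36:38],P5@[37:38]
pos 39 'b': at 5 (fail-walked)

Matches: [[1,3],[2,3],[3,5],[5,3],[6,3],[7,1],[9,1],[11,0],[11,5],[13,1],[14,1],[14,4],[17,5],[18,1],[19,1],[19,4],[20,1],[20,4],[22,0],[22,5],[23,1],[24,1],[24,4],[25,2],[28,3],[31,1],[32,2],[36,1],[38,0],[38,5]]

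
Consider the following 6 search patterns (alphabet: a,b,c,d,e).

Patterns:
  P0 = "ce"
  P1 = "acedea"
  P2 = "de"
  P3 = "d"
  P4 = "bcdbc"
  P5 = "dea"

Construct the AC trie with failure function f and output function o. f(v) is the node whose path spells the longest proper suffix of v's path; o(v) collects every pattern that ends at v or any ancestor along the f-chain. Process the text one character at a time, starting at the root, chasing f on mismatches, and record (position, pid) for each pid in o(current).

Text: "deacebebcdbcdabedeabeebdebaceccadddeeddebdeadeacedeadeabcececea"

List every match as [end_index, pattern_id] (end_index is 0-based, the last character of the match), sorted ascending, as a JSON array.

Build:
Trie nodes:
  n0 'ε': a→3 b→11 c→1 d→9
  n1 'c': e→2
  n2 'ce': ·  ←P0
  n3 'a': c→4
  n4 'ac': e→5
  n5 'ace': d→6
  n6 'aced': e→7
  n7 'acede': a→8
  n8 'acedea': ·  ←P1
  n9 'd': e→10  ←P3
  n10 'de': a→16  ←P2
  n11 'b': c→12
  n12 'bc': d→13
  n13 'bcd': b→14
  n14 'bcdb': c→15
  n15 'bcdbc': ·  ←P4
  n16 'dea': ·  ←P5

BFS fail/out derivation:
  fail(1) 'c': from fail(0)=0 chase 'c': 0 ⇒ 0;  out=∅∪out(0)=∅
  fail(3) 'a': from fail(0)=0 chase 'a': 0 ⇒ 0;  out=∅∪out(0)=∅
  fail(9) 'd': from fail(0)=0 chase 'd': 0 ⇒ 0;  out={3}∪out(0)={3}
  fail(11) 'b': from fail(0)=0 chase 'b': 0 ⇒ 0;  out=∅∪out(0)=∅
  fail(2) 'ce': from fail(1)=0 chase 'e': 0 ⇒ 0;  out={0}∪out(0)={0}
  fail(4) 'ac': from fail(3)=0 chase 'c': 0 ⇒ 1;  out=∅∪out(1)=∅
  fail(10) 'de': from fail(9)=0 chase 'e': 0 ⇒ 0;  out={2}∪out(0)={2}
  fail(12) 'bc': from fail(11)=0 chase 'c': 0 ⇒ 1;  out=∅∪out(1)=∅
  fail(5) 'ace': from fail(4)=1 chase 'e': 1 ⇒ 2;  out=∅∪out(2)={0}
  fail(13) 'bcd': from fail(12)=1 chase 'd': 1→0 ⇒ 9;  out=∅∪out(9)={3}
  fail(16) 'dea': from fail(10)=0 chase 'a': 0 ⇒ 3;  out={5}∪out(3)={5}
  fail(6) 'aced': from fail(5)=2 chase 'd': 2→0 ⇒ 9;  out=∅∪out(9)={3}
  fail(14) 'bcdb': from fail(13)=9 chase 'b': 9→0 ⇒ 11;  out=∅∪out(11)=∅
  fail(7) 'acede': from fail(6)=9 chase 'e': 9 ⇒ 10;  out=∅∪out(10)={2}
  fail(15) 'bcdbc': from fail(14)=11 chase 'c': 11 ⇒ 12;  out={4}∪out(12)={4}
  fail(8) 'acedea': from fail(7)=10 chase 'a': 10 ⇒ 16;  out={1}∪out(16)={1,5}

Run:
pos 0 'd': at 9  → match P3@[0:0]
pos 1 'e': at 10  → match P2@[0:1]
pos 2 'a': at 16  → match P5@[0:2]
pos 3 'c': at 4 (via fail)
pos 4 'e': at 5  → match P0@[3:4]
pos 5 'b': at 11 (via fail)
pos 6 'e': at 0 (via fail)
pos 7 'b': at 11
pos 8 'c': at 12
pos 9 'd': at 13  → match P3@[9:9]
pos 10 'b': at 14
pos 11 'c': at 15  → match P4@[7:11]
pos 12 'd': at 13 (via fail)  → match P3@[12:12]
pos 13 'a': at 3 (via fail)
pos 14 'b': at 11 (via fail)
pos 15 'e': at 0 (via fail)
pos 16 'd': at 9  → match P3@[16:16]
pos 17 'e': at 10  → match P2@[16:17]
pos 18 'a': at 16  → match P5@[16:18]
pos 19 'b': at 11 (via fail)
pos 20 'e': at 0 (via fail)
pos 21 'e': at 0
pos 22 'b': at 11
pos 23 'd': at 9 (via fail)  → match P3@[23:23]
pos 24 'e': at 10  → match P2@[23:24]
pos 25 'b': at 11 (via fail)
pos 26 'a': at 3 (via fail)
pos 27 'c': at 4
pos 28 'e': at 5  → match P0@[27:28]
pos 29 'c': at 1 (via fail)
pos 30 'c': at 1 (via fail)
pos 31 'a': at 3 (via fail)
pos 32 'd': at 9 (via fail)  → match P3@[32:32]
pos 33 'd': at 9 (via fail)  → match P3@[33:33]
pos 34 'd': at 9 (via fail)  → match P3@[34:34]
pos 35 'e': at 10  → match P2@[34:35]
pos 36 'e': at 0 (via fail)
pos 37 'd': at 9  → match P3@[37:37]
pos 38 'd': at 9 (via fail)  → match P3@[38:38]
pos 39 'e': at 10  → match P2@[38:39]
pos 40 'b': at 11 (via fail)
pos 41 'd': at 9 (via fail)  → match P3@[41:41]
pos 42 'e': at 10  → match P2@[41:42]
pos 43 'a': at 16  → match P5@[41:43]
pos 44 'd': at 9 (via fail)  → match P3@[44:44]
pos 45 'e': at 10  → match P2@[44:45]
pos 46 'a': at 16  → match P5@[44:46]
pos 47 'c': at 4 (via fail)
pos 48 'e': at 5  → match P0@[47:48]
pos 49 'd': at 6  → match P3@[49:49]
pos 50 'e': at 7  → match P2@[49:50]
pos 51 'a': at 8  → match P1@[46:51],P5@[49:51]
pos 52 'd': at 9 (via fail)  → match P3@[52:52]
pos 53 'e': at 10  → match P2@[52:53]
pos 54 'a': at 16  → match P5@[52:54]
pos 55 'b': at 11 (via fail)
pos 56 'c': at 12
pos 57 'e': at 2 (via fail)  → match P0@[56:57]
pos 58 'c': at 1 (via fail)
pos 59 'e': at 2  → match P0@[58:59]
pos 60 'c': at 1 (via fail)
pos 61 'e': at 2  → match P0@[60:61]
pos 62 'a': at 3 (via fail)

All matches (sorted): [[0,3],[1,2],[2,5],[4,0],[9,3],[11,4],[12,3],[16,3],[17,2],[18,5],[23,3],[24,2],[28,0],[32,3],[33,3],[34,3],[35,2],[37,3],[38,3],[39,2],[41,3],[42,2],[43,5],[44,3],[45,2],[46,5],[48,0],[49,3],[50,2],[51,1],[51,5],[52,3],[53,2],[54,5],[57,0],[59,0],[61,0]]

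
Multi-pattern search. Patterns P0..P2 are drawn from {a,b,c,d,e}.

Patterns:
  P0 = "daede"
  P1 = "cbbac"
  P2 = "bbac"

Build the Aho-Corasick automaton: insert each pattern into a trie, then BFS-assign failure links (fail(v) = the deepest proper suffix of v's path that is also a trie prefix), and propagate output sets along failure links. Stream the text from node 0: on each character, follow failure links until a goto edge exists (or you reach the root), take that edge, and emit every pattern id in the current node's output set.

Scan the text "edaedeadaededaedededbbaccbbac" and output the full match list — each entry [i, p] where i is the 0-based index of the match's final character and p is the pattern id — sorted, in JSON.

Build automaton:
Trie (insert patterns):
  n0 'ε': b→11 c→6 d→1
  n1 'd': a→2
  n2 'da': e→3
  n3 'dae': d→4
  n4 'daed': e→5
  n5 'daede': ·  [P0 ends]
  n6 'c': b→7
  n7 'cb': b→8
  n8 'cbb': a→9
  n9 'cbba': c→10
  n10 'cbbac': ·  [P1 ends]
  n11 'b': b→12
  n12 'bb': a→13
  n13 'bba': c→14
  n14 'bbac': ·  [P2 ends]

BFS fail/out derivation:
  fail(1) 'd': from fail(0)=0 chase 'd': 0 ⇒ 0;  out=∅∪out(0)=∅
  fail(6) 'c': from fail(0)=0 chase 'c': 0 ⇒ 0;  out=∅∪out(0)=∅
  fail(11) 'b': from fail(0)=0 chase 'b': 0 ⇒ 0;  out=∅∪out(0)=∅
  fail(2) 'da': from fail(1)=0 chase 'a': 0 ⇒ 0;  out=∅∪out(0)=∅
  fail(7) 'cb': from fail(6)=0 chase 'b': 0 ⇒ 11;  out=∅∪out(11)=∅
  fail(12) 'bb': from fail(11)=0 chase 'b': 0 ⇒ 11;  out=∅∪out(11)=∅
  fail(3) 'dae': from fail(2)=0 chase 'e': 0 ⇒ 0;  out=∅∪out(0)=∅
  fail(8) 'cbb': from fail(7)=11 chase 'b': 11 ⇒ 12;  out=∅∪out(12)=∅
  fail(13) 'bba': from fail(12)=11 chase 'a': 11→0 ⇒ 0;  out=∅∪out(0)=∅
  fail(4) 'daed': from fail(3)=0 chase 'd': 0 ⇒ 1;  out=∅∪out(1)=∅
  fail(9) 'cbba': from fail(8)=12 chase 'a': 12 ⇒ 13;  out=∅∪out(13)=∅
  fail(14) 'bbac': from fail(13)=0 chase 'c': 0 ⇒ 6;  out={2}∪out(6)={2}
  fail(5) 'daede': from fail(4)=1 chase 'e': 1→0 ⇒ 0;  out={0}∪out(0)={0}
  fail(10) 'cbbac': from fail(9)=13 chase 'c': 13 ⇒ 14;  out={1}∪out(14)={1,2}

Run:
pos 0 'e': at 0
pos 1 'd': at 1
pos 2 'a': at 2
pos 3 'e': at 3
pos 4 'd': at 4
pos 5 'e': at 5  → match P0@[1:5]
pos 6 'a': at 0 (fail-walked)
pos 7 'd': at 1
pos 8 'a': at 2
pos 9 'e': at 3
pos 10 'd': at 4
pos 11 'e': at 5  → match P0@[7:11]
pos 12 'd': at 1 (fail-walked)
pos 13 'a': at 2
pos 14 'e': at 3
pos 15 'd': at 4
pos 16 'e': at 5  → match P0@[12:16]
pos 17 'd': at 1 (fail-walked)
pos 18 'e': at 0 (fail-walked)
pos 19 'd': at 1
pos 20 'b': at 11 (fail-walked)
pos 21 'b': at 12
pos 22 'a': at 13
pos 23 'c': at 14  → match P2@[20:23]
pos 24 'c': at 6 (fail-walked)
pos 25 'b': at 7
pos 26 'b': at 8
pos 27 'a': at 9
pos 28 'c': at 10  → match P1@[24:28],P2@[25:28]

Matches: [[5,0],[11,0],[16,0],[23,2],[28,1],[28,2]]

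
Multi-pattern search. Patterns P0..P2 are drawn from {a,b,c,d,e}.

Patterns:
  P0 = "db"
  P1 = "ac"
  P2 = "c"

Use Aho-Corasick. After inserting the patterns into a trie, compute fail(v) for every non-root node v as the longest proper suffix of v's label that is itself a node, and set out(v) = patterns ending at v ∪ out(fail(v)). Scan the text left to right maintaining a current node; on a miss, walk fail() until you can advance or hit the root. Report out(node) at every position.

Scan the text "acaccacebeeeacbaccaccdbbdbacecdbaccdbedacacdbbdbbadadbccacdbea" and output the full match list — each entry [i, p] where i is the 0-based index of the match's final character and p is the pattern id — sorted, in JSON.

Construct AC machine:
Trie nodes:
  0='ε' goto a→3 c→5 d→1
  1='d' goto b→2
  2='db' goto ·  ←P0
  3='a' goto c→4
  4='ac' goto ·  ←P1
  5='c' goto ·  ←P2

Failure links (BFS by depth):
  n1('d'): parent n0 fail=0; on 'd' 0 → fail=0;  out ∅∪∅=∅
  n3('a'): parent n0 fail=0; on 'a' 0 → fail=0;  out ∅∪∅=∅
  n5('c'): parent n0 fail=0; on 'c' 0 → fail=0;  out {2}∪∅={2}
  n2('db'): parent n1 fail=0; on 'b' 0 → fail=0;  out {0}∪∅={0}
  n4('ac'): parent n3 fail=0; on 'c' 0 → fail=5;  out {1}∪{2}={1,2}

Scan:
[0] read 'a'  n0⇒n3
[1] read 'c'  n3⇒n4  → match P1@[0:1],P2@[1:1]
[2] read 'a'  n4⇒n3 ·f
[3] read 'c'  n3⇒n4  → match P1@[2:3],P2@[3:3]
[4] read 'c'  n4⇒n5 ·f  → match P2@[4:4]
[5] read 'a'  n5⇒n3 ·f
[6] read 'c'  n3⇒n4  → match P1@[5:6],P2@[6:6]
[7] read 'e'  n4⇒n0 ·f
[8] read 'b'  n0⇒n0
[9] read 'e'  n0⇒n0
[10] read 'e'  n0⇒n0
[11] read 'e'  n0⇒n0
[12] read 'a'  n0⇒n3
[13] read 'c'  n3⇒n4  → match P1@[12:13],P2@[13:13]
[14] read 'b'  n4⇒n0 ·f
[15] read 'a'  n0⇒n3
[16] read 'c'  n3⇒n4  → match P1@[15:16],P2@[16:16]
[17] read 'c'  n4⇒n5 ·f  → match P2@[17:17]
[18] read 'a'  n5⇒n3 ·f
[19] read 'c'  n3⇒n4  → match P1@[18:19],P2@[19:19]
[20] read 'c'  n4⇒n5 ·f  → match P2@[20:20]
[21] read 'd'  n5⇒n1 ·f
[22] read 'b'  n1⇒n2  → match P0@[21:22]
[23] read 'b'  n2⇒n0 ·f
[24] read 'd'  n0⇒n1
[25] read 'b'  n1⇒n2  → match P0@[24:25]
[26] read 'a'  n2⇒n3 ·f
[27] read 'c'  n3⇒n4  → match P1@[26:27],P2@[27:27]
[28] read 'e'  n4⇒n0 ·f
[29] read 'c'  n0⇒n5  → match P2@[29:29]
[30] read 'd'  n5⇒n1 ·f
[31] read 'b'  n1⇒n2  → match P0@[30:31]
[32] read 'a'  n2⇒n3 ·f
[33] read 'c'  n3⇒n4  → match P1@[32:33],P2@[33:33]
[34] read 'c'  n4⇒n5 ·f  → match P2@[34:34]
[35] read 'd'  n5⇒n1 ·f
[36] read 'b'  n1⇒n2  → match P0@[35:36]
[37] read 'e'  n2⇒n0 ·f
[38] read 'd'  n0⇒n1
[39] read 'a'  n1⇒n3 ·f
[40] read 'c'  n3⇒n4  → match P1@[39:40],P2@[40:40]
[41] read 'a'  n4⇒n3 ·f
[42] read 'c'  n3⇒n4  → match P1@[41:42],P2@[42:42]
[43] read 'd'  n4⇒n1 ·f
[44] read 'b'  n1⇒n2  → match P0@[43:44]
[45] read 'b'  n2⇒n0 ·f
[46] read 'd'  n0⇒n1
[47] read 'b'  n1⇒n2  → match P0@[46:47]
[48] read 'b'  n2⇒n0 ·f
[49] read 'a'  n0⇒n3
[50] read 'd'  n3⇒n1 ·f
[51] read 'a'  n1⇒n3 ·f
[52] read 'd'  n3⇒n1 ·f
[53] read 'b'  n1⇒n2  → match P0@[52:53]
[54] read 'c'  n2⇒n5 ·f  → match P2@[54:54]
[55] read 'c'  n5⇒n5 ·f  → match P2@[55:55]
[56] read 'a'  n5⇒n3 ·f
[57] read 'c'  n3⇒n4  → match P1@[56:57],P2@[57:57]
[58] read 'd'  n4⇒n1 ·f
[59] read 'b'  n1⇒n2  → match P0@[58:59]
[60] read 'e'  n2⇒n0 ·f
[61] read 'a'  n0⇒n3

Result: [[1,1],[1,2],[3,1],[3,2],[4,2],[6,1],[6,2],[13,1],[13,2],[16,1],[16,2],[17,2],[19,1],[19,2],[20,2],[22,0],[25,0],[27,1],[27,2],[29,2],[31,0],[33,1],[33,2],[34,2],[36,0],[40,1],[40,2],[42,1],[42,2],[44,0],[47,0],[53,0],[54,2],[55,2],[57,1],[57,2],[59,0]]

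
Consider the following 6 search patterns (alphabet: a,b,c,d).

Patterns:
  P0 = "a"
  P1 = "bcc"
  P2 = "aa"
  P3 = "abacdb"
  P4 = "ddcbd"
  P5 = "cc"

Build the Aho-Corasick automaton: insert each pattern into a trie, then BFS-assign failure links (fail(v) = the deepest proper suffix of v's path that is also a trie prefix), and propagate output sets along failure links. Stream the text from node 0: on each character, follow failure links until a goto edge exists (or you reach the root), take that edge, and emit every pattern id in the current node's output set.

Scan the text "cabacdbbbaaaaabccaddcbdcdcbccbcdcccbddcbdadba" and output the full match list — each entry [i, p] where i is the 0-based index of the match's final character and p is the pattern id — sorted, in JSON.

Construct AC machine:
Trie nodes:
  n0 'ε': a→1 b→2 c→16 d→11
  n1 'a': a→5 b→6  ←P0
  n2 'b': c→3
  n3 'bc': c→4
  n4 'bcc': ·  ←P1
  n5 'aa': ·  ←P2
  n6 'ab': a→7
  n7 'aba': c→8
  n8 'abac': d→9
  n9 'abacd': b→10
  n10 'abacdb': ·  ←P3
  n11 'd': d→12
  n12 'dd': c→13
  n13 'ddc': b→14
  n14 'ddcb': d→15
  n15 'ddcbd': ·  ←P4
  n16 'c': c→17
  n17 'cc': ·  ←P5

Failure links (BFS by depth):
  fail(1) 'a': from fail(0)=0 chase 'a': 0 ⇒ 0;  out={0}∪out(0)={0}
  fail(2) 'b': from fail(0)=0 chase 'b': 0 ⇒ 0;  out=∅∪out(0)=∅
  fail(11) 'd': from fail(0)=0 chase 'd': 0 ⇒ 0;  out=∅∪out(0)=∅
  fail(16) 'c': from fail(0)=0 chase 'c': 0 ⇒ 0;  out=∅∪out(0)=∅
  fail(3) 'bc': from fail(2)=0 chase 'c': 0 ⇒ 16;  out=∅∪out(16)=∅
  fail(5) 'aa': from fail(1)=0 chase 'a': 0 ⇒ 1;  out={2}∪out(1)={0,2}
  fail(6) 'ab': from fail(1)=0 chase 'b': 0 ⇒ 2;  out=∅∪out(2)=∅
  fail(12) 'dd': from fail(11)=0 chase 'd': 0 ⇒ 11;  out=∅∪out(11)=∅
  fail(17) 'cc': from fail(16)=0 chase 'c': 0 ⇒ 16;  out={5}∪out(16)={5}
  fail(4) 'bcc': from fail(3)=16 chase 'c': 16 ⇒ 17;  out={1}∪out(17)={1,5}
  fail(7) 'aba': from fail(6)=2 chase 'a': 2→0 ⇒ 1;  out=∅∪out(1)={0}
  fail(13) 'ddc': from fail(12)=11 chase 'c': 11→0 ⇒ 16;  out=∅∪out(16)=∅
  fail(8) 'abac': from fail(7)=1 chase 'c': 1→0 ⇒ 16;  out=∅∪out(16)=∅
  fail(14) 'ddcb': from fail(13)=16 chase 'b': 16→0 ⇒ 2;  out=∅∪out(2)=∅
  fail(9) 'abacd': from fail(8)=16 chase 'd': 16→0 ⇒ 11;  out=∅∪out(11)=∅
  fail(15) 'ddcbd': from fail(14)=2 chase 'd': 2→0 ⇒ 11;  out={4}∪out(11)={4}
  fail(10) 'abacdb': from fail(9)=11 chase 'b': 11→0 ⇒ 2;  out={3}∪out(2)={3}

Scan:
i=0 'c': node 0→16
i=1 'a': node 16→1 (fail-walked)  ** P0@[1:1]
i=2 'b': node 1→6
i=3 'a': node 6→7  ** P0@[3:3]
i=4 'c': node 7→8
i=5 'd': node 8→9
i=6 'b': node 9→10  ** P3@[1:6]
i=7 'b': node 10→2 (fail-walked)
i=8 'b': node 2→2 (fail-walked)
i=9 'a': node 2→1 (fail-walked)  ** P0@[9:9]
i=10 'a': node 1→5  ** P0@[10:10],P2@[9:10]
i=11 'a': node 5→5 (fail-walked)  ** P0@[11:11],P2@[10:11]
i=12 'a': node 5→5 (fail-walked)  ** P0@[12:12],P2@[11:12]
i=13 'a': node 5→5 (fail-walked)  ** P0@[13:13],P2@[12:13]
i=14 'b': node 5→6 (fail-walked)
i=15 'c': node 6→3 (fail-walked)
i=16 'c': node 3→4  ** P1@[14:16],P5@[15:16]
i=17 'a': node 4→1 (fail-walked)  ** P0@[17:17]
i=18 'd': node 1→11 (fail-walked)
i=19 'd': node 11→12
i=20 'c': node 12→13
i=21 'b': node 13→14
i=22 'd': node 14→15  ** P4@[18:22]
i=23 'c': node 15→16 (fail-walked)
i=24 'd': node 16→11 (fail-walked)
i=25 'c': node 11→16 (fail-walked)
i=26 'b': node 16→2 (fail-walked)
i=27 'c': node 2→3
i=28 'c': node 3→4  ** P1@[26:28],P5@[27:28]
i=29 'b': node 4→2 (fail-walked)
i=30 'c': node 2→3
i=31 'd': node 3→11 (fail-walked)
i=32 'c': node 11→16 (fail-walked)
i=33 'c': node 16→17  ** P5@[32:33]
i=34 'c': node 17→17 (fail-walked)  ** P5@[33:34]
i=35 'b': node 17→2 (fail-walked)
i=36 'd': node 2→11 (fail-walked)
i=37 'd': node 11→12
i=38 'c': node 12→13
i=39 'b': node 13→14
i=40 'd': node 14→15  ** P4@[36:40]
i=41 'a': node 15→1 (fail-walked)  ** P0@[41:41]
i=42 'd': node 1→11 (fail-walked)
i=43 'b': node 11→2 (fail-walked)
i=44 'a': node 2→1 (fail-walked)  ** P0@[44:44]

Matches: [[1,0],[3,0],[6,3],[9,0],[10,0],[10,2],[11,0],[11,2],[12,0],[12,2],[13,0],[13,2],[16,1],[16,5],[17,0],[22,4],[28,1],[28,5],[33,5],[34,5],[40,4],[41,0],[44,0]]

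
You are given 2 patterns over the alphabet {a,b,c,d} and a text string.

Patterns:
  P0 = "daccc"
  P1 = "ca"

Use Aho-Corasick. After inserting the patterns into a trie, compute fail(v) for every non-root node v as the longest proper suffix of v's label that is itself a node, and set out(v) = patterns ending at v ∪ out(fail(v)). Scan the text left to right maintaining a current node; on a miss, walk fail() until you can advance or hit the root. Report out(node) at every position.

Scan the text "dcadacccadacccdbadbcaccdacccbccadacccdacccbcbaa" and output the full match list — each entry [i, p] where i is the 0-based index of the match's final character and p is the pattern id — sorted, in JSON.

Construct AC machine:
Trie (insert patterns):
  n0 'ε': c→6 d→1
  n1 'd': a→2
  n2 'da': c→3
  n3 'dac': c→4
  n4 'dacc': c→5
  n5 'daccc': ·  ←P0
  n6 'c': a→7
  n7 'ca': ·  ←P1

BFS fail/out derivation:
  n1('d'): parent n0 fail=0; on 'd' 0 → fail=0;  out ∅∪∅=∅
  n6('c'): parent n0 fail=0; on 'c' 0 → fail=0;  out ∅∪∅=∅
  n2('da'): parent n1 fail=0; on 'a' 0 → fail=0;  out ∅∪∅=∅
  n7('ca'): parent n6 fail=0; on 'a' 0 → fail=0;  out {1}∪∅={1}
  n3('dac'): parent n2 fail=0; on 'c' 0 → fail=6;  out ∅∪∅=∅
  n4('dacc'): parent n3 fail=6; on 'c' 6→0 → fail=6;  out ∅∪∅=∅
  n5('daccc'): parent n4 fail=6; on 'c' 6→0 → fail=6;  out {0}∪∅={0}

Text stream:
pos 0 'd': at 1
pos 1 'c': at 6 (via fail)
pos 2 'a': at 7  emit P1@[1:2]
pos 3 'd': at 1 (via fail)
pos 4 'a': at 2
pos 5 'c': at 3
pos 6 'c': at 4
pos 7 'c': at 5  emit P0@[3:7]
pos 8 'a': at 7 (via fail)  emit P1@[7:8]
pos 9 'd': at 1 (via fail)
pos 10 'a': at 2
pos 11 'c': at 3
pos 12 'c': at 4
pos 13 'c': at 5  emit P0@[9:13]
pos 14 'd': at 1 (via fail)
pos 15 'b': at 0 (via fail)
pos 16 'a': at 0
pos 17 'd': at 1
pos 18 'b': at 0 (via fail)
pos 19 'c': at 6
pos 20 'a': at 7  emit P1@[19:20]
pos 21 'c': at 6 (via fail)
pos 22 'c': at 6 (via fail)
pos 23 'd': at 1 (via fail)
pos 24 'a': at 2
pos 25 'c': at 3
pos 26 'c': at 4
pos 27 'c': at 5  emit P0@[23:27]
pos 28 'b': at 0 (via fail)
pos 29 'c': at 6
pos 30 'c': at 6 (via fail)
pos 31 'a': at 7  emit P1@[30:31]
pos 32 'd': at 1 (via fail)
pos 33 'a': at 2
pos 34 'c': at 3
pos 35 'c': at 4
pos 36 'c': at 5  emit P0@[32:36]
pos 37 'd': at 1 (via fail)
pos 38 'a': at 2
pos 39 'c': at 3
pos 40 'c': at 4
pos 41 'c': at 5  emit P0@[37:41]
pos 42 'b': at 0 (via fail)
pos 43 'c': at 6
pos 44 'b': at 0 (via fail)
pos 45 'a': at 0
pos 46 'a': at 0

Result: [[2,1],[7,0],[8,1],[13,0],[20,1],[27,0],[31,1],[36,0],[41,0]]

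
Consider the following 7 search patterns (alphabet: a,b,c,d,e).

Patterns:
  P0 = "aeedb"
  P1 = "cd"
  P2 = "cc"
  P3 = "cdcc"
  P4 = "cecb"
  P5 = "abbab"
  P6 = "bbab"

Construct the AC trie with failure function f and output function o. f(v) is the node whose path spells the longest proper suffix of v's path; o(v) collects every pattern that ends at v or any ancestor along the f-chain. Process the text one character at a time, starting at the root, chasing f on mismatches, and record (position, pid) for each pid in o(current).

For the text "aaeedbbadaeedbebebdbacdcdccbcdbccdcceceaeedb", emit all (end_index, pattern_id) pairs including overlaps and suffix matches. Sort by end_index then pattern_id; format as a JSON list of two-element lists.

Build automaton:
Trie (insert patterns):
  0='ε' goto a→1 b→18 c→6
  1='a' goto b→14 e→2
  2='ae' goto e→3
  3='aee' goto d→4
  4='aeed' goto b→5
  5='aeedb' goto ·  [P0 ends]
  6='c' goto c→8 d→7 e→11
  7='cd' goto c→9  [P1 ends]
  8='cc' goto ·  [P2 ends]
  9='cdc' goto c→10
  10='cdcc' goto ·  [P3 ends]
  11='ce' goto c→12
  12='cec' goto b→13
  13='cecb' goto ·  [P4 ends]
  14='ab' goto b→15
  15='abb' goto a→16
  16='abba' goto b→17
  17='abbab' goto ·  [P5 ends]
  18='b' goto b→19
  19='bb' goto a→20
  20='bba' goto b→21
  21='bbab' goto ·  [P6 ends]

Failure links (BFS by depth):
  n1('a'): parent n0 fail=0; on 'a' 0 → fail=0;  out ∅∪∅=∅
  n6('c'): parent n0 fail=0; on 'c' 0 → fail=0;  out ∅∪∅=∅
  n18('b'): parent n0 fail=0; on 'b' 0 → fail=0;  out ∅∪∅=∅
  n2('ae'): parent n1 fail=0; on 'e' 0 → fail=0;  out ∅∪∅=∅
  n7('cd'): parent n6 fail=0; on 'd' 0 → fail=0;  out {1}∪∅={1}
  n8('cc'): parent n6 fail=0; on 'c' 0 → fail=6;  out {2}∪∅={2}
  n11('ce'): parent n6 fail=0; on 'e' 0 → fail=0;  out ∅∪∅=∅
  n14('ab'): parent n1 fail=0; on 'b' 0 → fail=18;  out ∅∪∅=∅
  n19('bb'): parent n18 fail=0; on 'b' 0 → fail=18;  out ∅∪∅=∅
  n3('aee'): parent n2 fail=0; on 'e' 0 → fail=0;  out ∅∪∅=∅
  n9('cdc'): parent n7 fail=0; on 'c' 0 → fail=6;  out ∅∪∅=∅
  n12('cec'): parent n11 fail=0; on 'c' 0 → fail=6;  out ∅∪∅=∅
  n15('abb'): parent n14 fail=18; on 'b' 18 → fail=19;  out ∅∪∅=∅
  n20('bba'): parent n19 fail=18; on 'a' 18→0 → fail=1;  out ∅∪∅=∅
  n4('aeed'): parent n3 fail=0; on 'd' 0 → fail=0;  out ∅∪∅=∅
  n10('cdcc'): parent n9 fail=6; on 'c' 6 → fail=8;  out {3}∪{2}={2,3}
  n13('cecb'): parent n12 fail=6; on 'b' 6→0 → fail=18;  out {4}∪∅={4}
  n16('abba'): parent n15 fail=19; on 'a' 19 → fail=20;  out ∅∪∅=∅
  n21('bbab'): parent n20 fail=1; on 'b' 1 → fail=14;  out {6}∪∅={6}
  n5('aeedb'): parent n4 fail=0; on 'b' 0 → fail=18;  out {0}∪∅={0}
  n17('abbab'): parent n16 fail=20; on 'b' 20 → fail=21;  out {5}∪{6}={5,6}

Text stream:
pos 0 'a': at 1
pos 1 'a': at 1 (via fail)
pos 2 'e': at 2
pos 3 'e': at 3
pos 4 'd': at 4
pos 5 'b': at 5  → match P0@[1:5]
pos 6 'b': at 19 (via fail)
pos 7 'a': at 20
pos 8 'd': at 0 (via fail)
pos 9 'a': at 1
pos 10 'e': at 2
pos 11 'e': at 3
pos 12 'd': at 4
pos 13 'b': at 5  → match P0@[9:13]
pos 14 'e': at 0 (via fail)
pos 15 'b': at 18
pos 16 'e': at 0 (via fail)
pos 17 'b': at 18
pos 18 'd': at 0 (via fail)
pos 19 'b': at 18
pos 20 'a': at 1 (via fail)
pos 21 'c': at 6 (via fail)
pos 22 'd': at 7  → match P1@[21:22]
pos 23 'c': at 9
pos 24 'd': at 7 (via fail)  → match P1@[23:24]
pos 25 'c': at 9
pos 26 'c': at 10  → match P2@[25:26],P3@[23:26]
pos 27 'b': at 18 (via fail)
pos 28 'c': at 6 (via fail)
pos 29 'd': at 7  → match P1@[28:29]
pos 30 'b': at 18 (via fail)
pos 31 'c': at 6 (via fail)
pos 32 'c': at 8  → match P2@[31:32]
pos 33 'd': at 7 (via fail)  → match P1@[32:33]
pos 34 'c': at 9
pos 35 'c': at 10  → match P2@[34:35],P3@[32:35]
pos 36 'e': at 11 (via fail)
pos 37 'c': at 12
pos 38 'e': at 11 (via fail)
pos 39 'a': at 1 (via fail)
pos 40 'e': at 2
pos 41 'e': at 3
pos 42 'd': at 4
pos 43 'b': at 5  → match P0@[39:43]

Matches: [[5,0],[13,0],[22,1],[24,1],[26,2],[26,3],[29,1],[32,2],[33,1],[35,2],[35,3],[43,0]]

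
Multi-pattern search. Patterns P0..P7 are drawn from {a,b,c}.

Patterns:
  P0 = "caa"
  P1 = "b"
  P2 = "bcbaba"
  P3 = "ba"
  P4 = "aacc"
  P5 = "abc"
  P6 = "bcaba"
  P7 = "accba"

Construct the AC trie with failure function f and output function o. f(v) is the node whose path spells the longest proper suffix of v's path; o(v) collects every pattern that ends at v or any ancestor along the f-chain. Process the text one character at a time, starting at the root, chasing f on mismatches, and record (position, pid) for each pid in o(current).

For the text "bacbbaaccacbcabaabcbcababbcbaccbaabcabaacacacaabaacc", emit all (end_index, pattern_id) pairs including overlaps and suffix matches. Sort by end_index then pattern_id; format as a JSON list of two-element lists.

Build automaton:
Trie (insert patterns):
  0='ε' goto a→11 b→4 c→1
  1='c' goto a→2
  2='ca' goto a→3
  3='caa' goto ·  ←P0
  4='b' goto a→10 c→5  ←P1
  5='bc' goto a→17 b→6
  6='bcb' goto a→7
  7='bcba' goto b→8
  8='bcbab' goto a→9
  9='bcbaba' goto ·  ←P2
  10='ba' goto ·  ←P3
  11='a' goto a→12 b→15 c→20
  12='aa' goto c→13
  13='aac' goto c→14
  14='aacc' goto ·  ←P4
  15='ab' goto c→16
  16='abc' goto ·  ←P5
  17='bca' goto b→18
  18='bcab' goto a→19
  19='bcaba' goto ·  ←P6
  20='ac' goto c→21
  21='acc' goto b→22
  22='accb' goto a→23
  23='accba' goto ·  ←P7

BFS fail/out derivation:
  n1('c'): parent n0 fail=0; on 'c' 0 → fail=0;  out ∅∪∅=∅
  n4('b'): parent n0 fail=0; on 'b' 0 → fail=0;  out {1}∪∅={1}
  n11('a'): parent n0 fail=0; on 'a' 0 → fail=0;  out ∅∪∅=∅
  n2('ca'): parent n1 fail=0; on 'a' 0 → fail=11;  out ∅∪∅=∅
  n5('bc'): parent n4 fail=0; on 'c' 0 → fail=1;  out ∅∪∅=∅
  n10('ba'): parent n4 fail=0; on 'a' 0 → fail=11;  out {3}∪∅={3}
  n12('aa'): parent n11 fail=0; on 'a' 0 → fail=11;  out ∅∪∅=∅
  n15('ab'): parent n11 fail=0; on 'b' 0 → fail=4;  out ∅∪{1}={1}
  n20('ac'): parent n11 fail=0; on 'c' 0 → fail=1;  out ∅∪∅=∅
  n3('caa'): parent n2 fail=11; on 'a' 11 → fail=12;  out {0}∪∅={0}
  n6('bcb'): parent n5 fail=1; on 'b' 1→0 → fail=4;  out ∅∪{1}={1}
  n13('aac'): parent n12 fail=11; on 'c' 11 → fail=20;  out ∅∪∅=∅
  n16('abc'): parent n15 fail=4; on 'c' 4 → fail=5;  out {5}∪∅={5}
  n17('bca'): parent n5 fail=1; on 'a' 1 → fail=2;  out ∅∪∅=∅
  n21('acc'): parent n20 fail=1; on 'c' 1→0 → fail=1;  out ∅∪∅=∅
  n7('bcba'): parent n6 fail=4; on 'a' 4 → fail=10;  out ∅∪{3}={3}
  n14('aacc'): parent n13 fail=20; on 'c' 20 → fail=21;  out {4}∪∅={4}
  n18('bcab'): parent n17 fail=2; on 'b' 2→11 → fail=15;  out ∅∪{1}={1}
  n22('accb'): parent n21 fail=1; on 'b' 1→0 → fail=4;  out ∅∪{1}={1}
  n8('bcbab'): parent n7 fail=10; on 'b' 10→11 → fail=15;  out ∅∪{1}={1}
  n19('bcaba'): parent n18 fail=15; on 'a' 15→4 → fail=10;  out {6}∪{3}={3,6}
  n23('accba'): parent n22 fail=4; on 'a' 4 → fail=10;  out {7}∪{3}={3,7}
  n9('bcbaba'): parent n8 fail=15; on 'a' 15→4 → fail=10;  out {2}∪{3}={2,3}

Run:
[0] read 'b'  n0⇒n4  ** P1@[0:0]
[1] read 'a'  n4⇒n10  ** P3@[0:1]
[2] read 'c'  n10⇒n20 (fail-walked)
[3] read 'b'  n20⇒n4 (fail-walked)  ** P1@[3:3]
[4] read 'b'  n4⇒n4 (fail-walked)  ** P1@[4:4]
[5] read 'a'  n4⇒n10  ** P3@[4:5]
[6] read 'a'  n10⇒n12 (fail-walked)
[7] read 'c'  n12⇒n13
[8] read 'c'  n13⇒n14  ** P4@[5:8]
[9] read 'a'  n14⇒n2 (fail-walked)
[10] read 'c'  n2⇒n20 (fail-walked)
[11] read 'b'  n20⇒n4 (fail-walked)  ** P1@[11:11]
[12] read 'c'  n4⇒n5
[13] read 'a'  n5⇒n17
[14] read 'b'  n17⇒n18  ** P1@[14:14]
[15] read 'a'  n18⇒n19  ** P3@[14:15],P6@[11:15]
[16] read 'a'  n19⇒n12 (fail-walked)
[17] read 'b'  n12⇒n15 (fail-walked)  ** P1@[17:17]
[18] read 'c'  n15⇒n16  ** P5@[16:18]
[19] read 'b'  n16⇒n6 (fail-walked)  ** P1@[19:19]
[20] read 'c'  n6⇒n5 (fail-walked)
[21] read 'a'  n5⇒n17
[22] read 'b'  n17⇒n18  ** P1@[22:22]
[23] read 'a'  n18⇒n19  ** P3@[22:23],P6@[19:23]
[24] read 'b'  n19⇒n15 (fail-walked)  ** P1@[24:24]
[25] read 'b'  n15⇒n4 (fail-walked)  ** P1@[25:25]
[26] read 'c'  n4⇒n5
[27] read 'b'  n5⇒n6  ** P1@[27:27]
[28] read 'a'  n6⇒n7  ** P3@[27:28]
[29] read 'c'  n7⇒n20 (fail-walked)
[30] read 'c'  n20⇒n21
[31] read 'b'  n21⇒n22  ** P1@[31:31]
[32] read 'a'  n22⇒n23  ** P3@[31:32],P7@[28:32]
[33] read 'a'  n23⇒n12 (fail-walked)
[34] read 'b'  n12⇒n15 (fail-walked)  ** P1@[34:34]
[35] read 'c'  n15⇒n16  ** P5@[33:35]
[36] read 'a'  n16⇒n17 (fail-walked)
[37] read 'b'  n17⇒n18  ** P1@[37:37]
[38] read 'a'  n18⇒n19  ** P3@[37:38],P6@[34:38]
[39] read 'a'  n19⇒n12 (fail-walked)
[40] read 'c'  n12⇒n13
[41] read 'a'  n13⇒n2 (fail-walked)
[42] read 'c'  n2⇒n20 (fail-walked)
[43] read 'a'  n20⇒n2 (fail-walked)
[44] read 'c'  n2⇒n20 (fail-walked)
[45] read 'a'  n20⇒n2 (fail-walked)
[46] read 'a'  n2⇒n3  ** P0@[44:46]
[47] read 'b'  n3⇒n15 (fail-walked)  ** P1@[47:47]
[48] read 'a'  n15⇒n10 (fail-walked)  ** P3@[47:48]
[49] read 'a'  n10⇒n12 (fail-walked)
[50] read 'c'  n12⇒n13
[51] read 'c'  n13⇒n14  ** P4@[48:51]

Result: [[0,1],[1,3],[3,1],[4,1],[5,3],[8,4],[11,1],[14,1],[15,3],[15,6],[17,1],[18,5],[19,1],[22,1],[23,3],[23,6],[24,1],[25,1],[27,1],[28,3],[31,1],[32,3],[32,7],[34,1],[35,5],[37,1],[38,3],[38,6],[46,0],[47,1],[48,3],[51,4]]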